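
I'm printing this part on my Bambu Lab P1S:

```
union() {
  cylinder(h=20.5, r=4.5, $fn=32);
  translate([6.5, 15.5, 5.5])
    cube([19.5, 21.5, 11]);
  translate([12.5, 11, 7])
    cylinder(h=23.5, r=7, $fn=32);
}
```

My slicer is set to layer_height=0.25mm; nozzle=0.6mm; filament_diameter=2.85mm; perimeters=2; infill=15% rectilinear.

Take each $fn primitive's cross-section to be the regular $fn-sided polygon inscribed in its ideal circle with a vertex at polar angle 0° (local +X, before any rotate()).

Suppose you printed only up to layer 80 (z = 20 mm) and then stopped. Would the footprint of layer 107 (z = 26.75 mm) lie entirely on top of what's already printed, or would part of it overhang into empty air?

entirely on top

Compare the two slices. At z = 20: the r=4.5 cylinder gives a regular 32-gon of circumradius 4.5 (constant along its height) (area = (32/2)·4.500²·sin(360°/32) = 63.21 mm²); the cube at (6.5, 15.5) is not intersected at this z (z outside [5.5, 16.5]); the r=7 cylinder at (12.5, 11) contributes a regular 32-gon of circumradius 7 (area = (32/2)·7.000²·sin(360°/32) = 152.95 mm²); Taking the union: the 2 present regions are separate (no shared area or edge), so areas and boundary lengths simply add and each stays a separate island — area = 216.16 mm². At z = 26.75: the cylinder is not intersected at this z (z outside [0, 20.5]); the cube at (6.5, 15.5) does not reach this height (z outside [5.5, 16.5]); the r=7 cylinder at (12.5, 11) gives a regular 32-gon of circumradius 7 (constant along its height) (area = (32/2)·7.000²·sin(360°/32) = 152.95 mm²); Merging all regions: only the r=7 cylinder at (12.5, 11) is present, so the union is just that shape — area = 152.95 mm². Checking containment: the cross-section at z = 26.75 is a subset of the cross-section at z = 20.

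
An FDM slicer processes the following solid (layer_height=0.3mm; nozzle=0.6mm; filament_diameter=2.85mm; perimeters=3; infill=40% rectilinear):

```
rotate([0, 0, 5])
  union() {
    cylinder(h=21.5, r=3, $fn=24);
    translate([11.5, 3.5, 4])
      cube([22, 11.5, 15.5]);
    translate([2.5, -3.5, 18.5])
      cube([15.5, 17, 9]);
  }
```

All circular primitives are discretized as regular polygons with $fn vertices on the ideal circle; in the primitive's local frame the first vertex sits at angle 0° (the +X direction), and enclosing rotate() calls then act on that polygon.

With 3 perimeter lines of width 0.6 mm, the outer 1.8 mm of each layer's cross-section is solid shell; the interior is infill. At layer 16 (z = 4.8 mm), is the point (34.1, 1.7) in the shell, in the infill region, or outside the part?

At z = 4.8 mm: the cylinder: section is a regular 24-gon, circumradius r=3; the cube at (11.5, 3.5) is present — its section is the full 22×11.5 rectangle; the cube at (2.5, -3.5) is absent (z outside [18.5, 27.5]); Merging all regions: the 2 present regions are separate (no shared area or edge), so areas and boundary lengths simply add and each stays a separate island — 2 connected regions; (whole slice rotated 5° about Z — lengths, areas and connectivity unchanged). Overall, the cross-section has 2 separate islands. Undo the 5° rotation: the query point maps to (34.118, -1.278) in the un-rotated model frame. The nearest boundary edge runs (33.50, 15.00)→(33.50, 3.50); distance from the point to it = 4.82 mm. The point is not inside any of the regions above, so it lies outside the cross-section (4.82 mm from the nearest boundary).

outside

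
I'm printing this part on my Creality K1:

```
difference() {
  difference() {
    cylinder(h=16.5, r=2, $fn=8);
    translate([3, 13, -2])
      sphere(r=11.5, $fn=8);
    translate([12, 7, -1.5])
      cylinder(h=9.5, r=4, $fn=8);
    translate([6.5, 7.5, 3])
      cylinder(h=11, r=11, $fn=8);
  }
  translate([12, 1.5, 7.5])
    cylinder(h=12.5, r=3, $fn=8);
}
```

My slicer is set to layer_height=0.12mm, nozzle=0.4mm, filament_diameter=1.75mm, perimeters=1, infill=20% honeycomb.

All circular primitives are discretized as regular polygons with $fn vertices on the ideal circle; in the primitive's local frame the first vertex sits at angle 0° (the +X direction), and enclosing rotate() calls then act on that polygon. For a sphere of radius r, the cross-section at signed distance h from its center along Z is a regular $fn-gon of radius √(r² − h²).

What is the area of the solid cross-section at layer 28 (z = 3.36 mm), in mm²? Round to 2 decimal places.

3.20 mm²

At z = 3.36 mm: the r=2 cylinder gives a regular 8-gon of circumradius 2 (constant along its height) (area = (8/2)·2.000²·sin(360°/8) = 11.31 mm²); the r=11.5 sphere at (3, 13) contributes a regular 8-gon of circumradius √(11.5²−5.36²) = 10.174 (area = (8/2)·10.174²·sin(360°/8) = 292.80 mm²); the cylinder at (12, 7): section is a regular 8-gon, circumradius r=4 (area = (8/2)·4.000²·sin(360°/8) = 45.25 mm²); the r=11 cylinder at (6.5, 7.5) gives a regular 8-gon of circumradius 11 (constant along its height) (area = (8/2)·11.000²·sin(360°/8) = 342.24 mm²); After the difference (first − rest): starting from the r=2 cylinder (11.31 mm²), the r=11.5 sphere at (3, 13) misses the remaining region (no effect); the r=4 cylinder at (12, 7) misses the remaining region (no effect); the r=11 cylinder at (6.5, 7.5) partially overlaps it — only the 8.12 mm² overlap (of its 342.24 mm²) is removed, clipping the outline — area = 3.20 mm²; the cylinder at (12, 1.5) is not intersected at this z (z outside [7.5, 20]); After the difference (first − rest): none of the subtracted shapes is present at this height, so that combined region is unchanged — area = 3.20 mm². Overall, the cross-section is a single solid region. Net area = 3.20 mm².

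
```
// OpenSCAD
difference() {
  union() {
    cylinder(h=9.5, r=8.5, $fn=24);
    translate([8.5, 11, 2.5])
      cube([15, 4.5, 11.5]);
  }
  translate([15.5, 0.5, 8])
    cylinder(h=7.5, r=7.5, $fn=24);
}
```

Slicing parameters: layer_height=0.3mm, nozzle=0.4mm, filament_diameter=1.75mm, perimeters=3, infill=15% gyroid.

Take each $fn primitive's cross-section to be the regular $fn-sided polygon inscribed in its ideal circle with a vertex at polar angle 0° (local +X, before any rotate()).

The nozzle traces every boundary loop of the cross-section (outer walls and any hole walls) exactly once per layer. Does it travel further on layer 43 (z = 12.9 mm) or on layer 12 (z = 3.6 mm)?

layer 12 (z = 3.6 mm)

Layer 43 (z = 12.9): the cylinder does not reach this height (z outside [0, 9.5]); the cube at (8.5, 11) (footprint 15×4.5) is included at this height (perimeter 39.00 mm); Combining (union): only the 15×4.5 cube at (8.5, 11) is present, so the union is just that shape — boundary = 39.00 mm; the r=7.5 cylinder at (15.5, 0.5) contributes a regular 24-gon of circumradius 7.5 (perimeter = 2·24·7.500·sin(180°/24) = 46.99 mm); Taking the first minus the rest: starting from the result so far, the r=7.5 cylinder at (15.5, 0.5) misses the remaining region (no effect) — boundary = 39.00 mm. So its perimeter = 39.00 mm. Layer 12 (z = 3.6): the r=8.5 cylinder contributes a regular 24-gon of circumradius 8.5 (perimeter = 2·24·8.500·sin(180°/24) = 53.25 mm); the 15×4.5 cube at (8.5, 11) contributes its full rectangle (perimeter 39.00 mm); Taking the union: the 2 present regions are separate (no shared area or edge), so areas and boundary lengths simply add and each stays a separate island — boundary = 92.25 mm; the cylinder at (15.5, 0.5) does not reach this height (z outside [8, 15.5]); After the difference (first − rest): none of the subtracted shapes is present at this height, so the result so far is unchanged — boundary = 92.25 mm. So its perimeter = 92.25 mm. Layer 12 is larger (92.25 vs 39.00 mm).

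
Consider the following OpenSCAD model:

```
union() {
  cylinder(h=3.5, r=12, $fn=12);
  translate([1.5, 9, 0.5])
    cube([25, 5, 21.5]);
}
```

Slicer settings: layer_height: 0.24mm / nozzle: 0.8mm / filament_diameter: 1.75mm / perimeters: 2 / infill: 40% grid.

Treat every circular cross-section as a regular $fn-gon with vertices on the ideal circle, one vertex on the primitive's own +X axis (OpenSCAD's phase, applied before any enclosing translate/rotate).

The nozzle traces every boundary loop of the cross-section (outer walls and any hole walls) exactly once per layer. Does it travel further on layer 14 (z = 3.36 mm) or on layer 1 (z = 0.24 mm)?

layer 14 (z = 3.36 mm)

Layer 14 (z = 3.36): the cylinder: section is a regular 12-gon, circumradius r=12 (perimeter = 2·12·12.000·sin(180°/12) = 74.54 mm); the cube at (1.5, 9) (footprint 25×5) is included at this height (perimeter 60.00 mm); Merging all regions: the regions partially overlap (shared area 9.95 mm²), so the edge portions inside another operand are dropped and the merged outline is re-measured after clipping — boundary = 119.42 mm. So its perimeter = 119.42 mm. Layer 1 (z = 0.24): the cylinder: section is a regular 12-gon, circumradius r=12 (perimeter = 2·12·12.000·sin(180°/12) = 74.54 mm); the cube at (1.5, 9) is absent (z outside [0.5, 22]); Taking the union: only the r=12 cylinder is present, so the union is just that shape — boundary = 74.54 mm. So its perimeter = 74.54 mm. Layer 14 is larger (119.42 vs 74.54 mm).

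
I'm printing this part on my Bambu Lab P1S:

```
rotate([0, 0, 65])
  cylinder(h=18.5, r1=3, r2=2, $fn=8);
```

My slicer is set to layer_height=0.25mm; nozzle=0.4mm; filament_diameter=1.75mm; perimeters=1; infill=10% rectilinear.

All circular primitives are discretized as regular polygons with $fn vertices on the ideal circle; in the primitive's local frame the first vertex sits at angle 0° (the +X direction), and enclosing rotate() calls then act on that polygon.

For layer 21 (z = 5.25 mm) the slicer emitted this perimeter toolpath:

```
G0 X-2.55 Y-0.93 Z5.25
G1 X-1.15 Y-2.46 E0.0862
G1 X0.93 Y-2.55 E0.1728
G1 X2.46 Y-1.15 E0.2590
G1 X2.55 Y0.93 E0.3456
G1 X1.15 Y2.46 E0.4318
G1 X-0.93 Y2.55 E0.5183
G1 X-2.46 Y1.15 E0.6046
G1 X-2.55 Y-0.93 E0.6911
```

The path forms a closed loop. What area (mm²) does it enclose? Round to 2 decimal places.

20.85 mm²

Apply the shoelace formula to the sequence of (X, Y) vertices; enclosed area = 20.85 mm².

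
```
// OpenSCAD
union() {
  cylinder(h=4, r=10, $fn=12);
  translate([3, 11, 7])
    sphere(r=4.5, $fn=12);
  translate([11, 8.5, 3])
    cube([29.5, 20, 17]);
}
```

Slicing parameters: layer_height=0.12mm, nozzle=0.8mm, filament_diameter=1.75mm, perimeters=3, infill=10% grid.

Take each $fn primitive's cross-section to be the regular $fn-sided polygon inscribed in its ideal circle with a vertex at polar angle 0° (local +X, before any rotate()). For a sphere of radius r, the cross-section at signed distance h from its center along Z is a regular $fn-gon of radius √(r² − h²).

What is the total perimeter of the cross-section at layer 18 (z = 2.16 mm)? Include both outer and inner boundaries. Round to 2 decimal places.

At z = 2.16 mm: the r=10 cylinder contributes a regular 12-gon of circumradius 10 (perimeter = 2·12·10.000·sin(180°/12) = 62.12 mm); the sphere at (3, 11) does not reach this height (|z−center|=4.840 > r=4.5); the cube at (11, 8.5) does not reach this height (z outside [3, 20]); Combining (union): only the r=10 cylinder is present, so the union is just that shape — boundary = 62.12 mm. Overall, the cross-section is a single solid region. Total boundary length (outer) = 62.12 mm.

62.12 mm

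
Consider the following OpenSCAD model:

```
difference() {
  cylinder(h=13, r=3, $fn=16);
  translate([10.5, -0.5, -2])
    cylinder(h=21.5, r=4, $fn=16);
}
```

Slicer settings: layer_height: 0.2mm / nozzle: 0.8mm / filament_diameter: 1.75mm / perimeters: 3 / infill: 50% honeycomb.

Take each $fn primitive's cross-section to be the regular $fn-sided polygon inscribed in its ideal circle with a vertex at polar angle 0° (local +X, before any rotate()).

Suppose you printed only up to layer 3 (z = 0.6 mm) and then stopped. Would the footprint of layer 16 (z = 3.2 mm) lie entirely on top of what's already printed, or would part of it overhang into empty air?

entirely on top

Compare the two slices. At z = 0.6: the r=3 cylinder gives a regular 16-gon of circumradius 3 (constant along its height) (area = (16/2)·3.000²·sin(360°/16) = 27.55 mm²); the r=4 cylinder at (10.5, -0.5) contributes a regular 16-gon of circumradius 4 (area = (16/2)·4.000²·sin(360°/16) = 48.98 mm²); Taking the first minus the rest: starting from the r=3 cylinder (27.55 mm²), the r=4 cylinder at (10.5, -0.5) misses the remaining region (no effect) — area = 27.55 mm². At z = 3.2: the cylinder: section is a regular 16-gon, circumradius r=3 (area = (16/2)·3.000²·sin(360°/16) = 27.55 mm²); the r=4 cylinder at (10.5, -0.5) contributes a regular 16-gon of circumradius 4 (area = (16/2)·4.000²·sin(360°/16) = 48.98 mm²); After the difference (first − rest): starting from the r=3 cylinder (27.55 mm²), the r=4 cylinder at (10.5, -0.5) misses the remaining region (no effect) — area = 27.55 mm². Checking containment: the cross-section at z = 3.2 is a subset of the cross-section at z = 0.6.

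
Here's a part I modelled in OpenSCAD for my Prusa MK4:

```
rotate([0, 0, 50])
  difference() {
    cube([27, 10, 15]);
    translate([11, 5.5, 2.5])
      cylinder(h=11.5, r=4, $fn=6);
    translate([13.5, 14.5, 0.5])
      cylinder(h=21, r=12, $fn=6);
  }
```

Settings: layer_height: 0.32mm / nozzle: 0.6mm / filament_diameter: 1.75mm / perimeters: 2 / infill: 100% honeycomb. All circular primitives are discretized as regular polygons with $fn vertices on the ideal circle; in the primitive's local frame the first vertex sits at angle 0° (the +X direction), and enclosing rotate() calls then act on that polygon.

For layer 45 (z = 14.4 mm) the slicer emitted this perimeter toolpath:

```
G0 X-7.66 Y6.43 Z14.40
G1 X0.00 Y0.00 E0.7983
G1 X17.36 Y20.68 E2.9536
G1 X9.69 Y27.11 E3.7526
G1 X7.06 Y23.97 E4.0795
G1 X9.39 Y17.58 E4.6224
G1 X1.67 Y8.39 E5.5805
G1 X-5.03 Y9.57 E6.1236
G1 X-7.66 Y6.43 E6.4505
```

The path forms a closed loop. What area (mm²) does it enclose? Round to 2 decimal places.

179.36 mm²

Apply the shoelace formula to the sequence of (X, Y) vertices; enclosed area = 179.36 mm².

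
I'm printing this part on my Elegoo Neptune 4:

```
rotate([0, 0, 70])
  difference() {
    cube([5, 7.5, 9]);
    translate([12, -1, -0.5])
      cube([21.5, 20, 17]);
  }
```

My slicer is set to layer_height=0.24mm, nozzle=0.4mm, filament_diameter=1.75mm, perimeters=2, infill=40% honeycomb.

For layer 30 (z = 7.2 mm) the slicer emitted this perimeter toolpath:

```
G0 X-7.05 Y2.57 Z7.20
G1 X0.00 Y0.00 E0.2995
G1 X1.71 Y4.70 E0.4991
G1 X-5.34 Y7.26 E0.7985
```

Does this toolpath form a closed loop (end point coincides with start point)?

no

Start point (G0): (-7.05, 2.57). End point (last G1): the path does not return to the start — open.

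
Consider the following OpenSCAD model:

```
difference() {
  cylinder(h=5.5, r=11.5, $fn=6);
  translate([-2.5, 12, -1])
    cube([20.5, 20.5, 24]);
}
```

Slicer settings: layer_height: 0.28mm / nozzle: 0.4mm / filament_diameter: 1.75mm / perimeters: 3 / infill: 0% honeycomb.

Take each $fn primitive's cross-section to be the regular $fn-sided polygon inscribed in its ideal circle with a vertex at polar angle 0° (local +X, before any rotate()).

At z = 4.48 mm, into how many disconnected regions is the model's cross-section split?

1

At z = 4.48 mm: the cylinder: section is a regular 6-gon, circumradius r=11.5; the cube at (-2.5, 12) (footprint 20.5×20.5) is included at this height; Taking the first minus the rest: starting from the r=11.5 cylinder, the 20.5×20.5 cube at (-2.5, 12) misses the remaining region (no effect) — 1 connected region. The result has 1 disconnected region.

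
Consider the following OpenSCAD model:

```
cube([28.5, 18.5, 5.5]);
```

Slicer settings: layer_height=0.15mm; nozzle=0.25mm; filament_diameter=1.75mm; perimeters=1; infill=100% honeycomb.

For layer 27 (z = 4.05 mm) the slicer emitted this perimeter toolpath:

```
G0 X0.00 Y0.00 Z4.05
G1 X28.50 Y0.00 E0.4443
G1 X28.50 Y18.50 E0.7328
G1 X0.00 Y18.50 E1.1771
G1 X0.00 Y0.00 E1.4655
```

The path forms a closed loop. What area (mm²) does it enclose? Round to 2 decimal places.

Apply the shoelace formula to the sequence of (X, Y) vertices; enclosed area = 527.25 mm².

527.25 mm²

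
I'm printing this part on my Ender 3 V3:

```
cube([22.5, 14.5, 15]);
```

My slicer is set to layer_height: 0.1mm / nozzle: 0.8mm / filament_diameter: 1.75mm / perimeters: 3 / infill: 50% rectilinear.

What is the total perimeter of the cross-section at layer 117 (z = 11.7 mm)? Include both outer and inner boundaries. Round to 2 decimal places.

At z = 11.7 mm: the cube (footprint 22.5×14.5) is included at this height (perimeter 74.00 mm). Overall, the cross-section is a single solid region. Total boundary length (outer) = 74.00 mm.

74.00 mm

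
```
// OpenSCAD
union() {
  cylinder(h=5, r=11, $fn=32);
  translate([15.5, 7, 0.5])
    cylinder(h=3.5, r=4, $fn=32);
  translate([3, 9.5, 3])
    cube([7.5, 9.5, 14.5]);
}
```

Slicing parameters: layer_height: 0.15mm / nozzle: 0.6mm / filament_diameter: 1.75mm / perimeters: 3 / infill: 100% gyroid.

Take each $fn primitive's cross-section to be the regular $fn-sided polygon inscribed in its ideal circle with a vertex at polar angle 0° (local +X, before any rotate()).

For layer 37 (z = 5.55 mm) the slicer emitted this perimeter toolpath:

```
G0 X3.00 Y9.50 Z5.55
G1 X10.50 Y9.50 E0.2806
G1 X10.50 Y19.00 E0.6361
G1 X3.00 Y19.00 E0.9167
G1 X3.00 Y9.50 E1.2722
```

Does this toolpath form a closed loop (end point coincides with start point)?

yes

Start point (G0): (3.00, 9.50). End point (last G1): the path returns to the start — closed.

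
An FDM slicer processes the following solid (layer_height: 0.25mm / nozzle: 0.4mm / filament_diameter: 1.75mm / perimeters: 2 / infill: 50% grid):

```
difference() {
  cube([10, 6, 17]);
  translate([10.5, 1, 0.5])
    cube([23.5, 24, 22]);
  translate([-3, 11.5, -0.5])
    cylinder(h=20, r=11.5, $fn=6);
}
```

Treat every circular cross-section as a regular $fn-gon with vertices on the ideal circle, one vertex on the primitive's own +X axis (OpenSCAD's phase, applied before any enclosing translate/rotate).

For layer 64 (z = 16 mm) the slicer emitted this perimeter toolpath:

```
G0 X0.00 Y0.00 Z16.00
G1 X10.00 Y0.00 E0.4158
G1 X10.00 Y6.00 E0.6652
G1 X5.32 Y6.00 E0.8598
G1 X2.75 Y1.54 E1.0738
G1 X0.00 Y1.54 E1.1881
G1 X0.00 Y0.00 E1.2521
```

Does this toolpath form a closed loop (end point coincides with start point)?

yes

Start point (G0): (0.00, 0.00). End point (last G1): the path returns to the start — closed.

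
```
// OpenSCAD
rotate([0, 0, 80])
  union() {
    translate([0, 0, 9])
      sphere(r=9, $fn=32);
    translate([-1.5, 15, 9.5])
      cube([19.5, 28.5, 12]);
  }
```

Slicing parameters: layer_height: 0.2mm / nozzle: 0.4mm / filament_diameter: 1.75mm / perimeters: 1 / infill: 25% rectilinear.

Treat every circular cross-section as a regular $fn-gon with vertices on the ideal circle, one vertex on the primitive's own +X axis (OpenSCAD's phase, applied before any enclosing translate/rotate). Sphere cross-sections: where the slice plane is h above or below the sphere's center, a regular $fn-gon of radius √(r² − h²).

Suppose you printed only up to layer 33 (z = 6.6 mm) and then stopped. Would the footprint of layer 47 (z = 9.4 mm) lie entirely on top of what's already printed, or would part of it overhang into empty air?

part overhangs

Compare the two slices. At z = 6.6: the r=9 sphere contributes a regular 32-gon of circumradius √(9²−2.4²) = 8.674 (area = (32/2)·8.674²·sin(360°/32) = 234.86 mm²); the cube at (-1.5, 15) is not intersected at this z (z outside [9.5, 21.5]); Taking the union: only the r=9 sphere is present, so the union is just that shape — area = 234.86 mm²; (rotated 80° about Z; rotation is an isometry so areas/perimeters/island counts are preserved). At z = 9.4: the r=9 sphere contributes a regular 32-gon of circumradius √(9²−0.4²) = 8.991 (area = (32/2)·8.991²·sin(360°/32) = 252.34 mm²); the cube at (-1.5, 15) is not intersected at this z (z outside [9.5, 21.5]); Merging all regions: only the r=9 sphere is present, so the union is just that shape — area = 252.34 mm²; (rotated 80° about Z; rotation is an isometry so areas/perimeters/island counts are preserved). Checking containment: at z = 9.4 the cross-section extends beyond the z = 6.6 cross-section by about 17.48 mm².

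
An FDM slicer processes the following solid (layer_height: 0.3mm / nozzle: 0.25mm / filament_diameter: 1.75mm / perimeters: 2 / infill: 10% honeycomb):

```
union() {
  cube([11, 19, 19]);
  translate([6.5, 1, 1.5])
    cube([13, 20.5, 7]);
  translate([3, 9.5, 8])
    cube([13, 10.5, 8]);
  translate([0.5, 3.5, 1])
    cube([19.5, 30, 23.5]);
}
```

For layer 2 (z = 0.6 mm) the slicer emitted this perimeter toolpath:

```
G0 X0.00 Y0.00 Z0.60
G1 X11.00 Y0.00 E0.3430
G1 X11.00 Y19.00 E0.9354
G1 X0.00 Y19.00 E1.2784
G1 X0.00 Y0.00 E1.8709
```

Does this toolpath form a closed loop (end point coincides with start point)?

yes

Start point (G0): (0.00, 0.00). End point (last G1): the path returns to the start — closed.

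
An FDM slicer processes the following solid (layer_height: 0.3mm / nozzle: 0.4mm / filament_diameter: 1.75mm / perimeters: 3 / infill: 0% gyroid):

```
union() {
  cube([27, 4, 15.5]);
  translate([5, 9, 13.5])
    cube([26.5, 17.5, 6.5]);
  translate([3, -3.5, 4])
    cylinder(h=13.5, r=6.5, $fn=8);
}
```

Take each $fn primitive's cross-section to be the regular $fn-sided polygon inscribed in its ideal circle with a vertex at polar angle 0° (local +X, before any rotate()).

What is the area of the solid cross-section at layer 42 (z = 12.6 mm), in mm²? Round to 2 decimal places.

210.70 mm²

At z = 12.6 mm: the 27×4 cube contributes its full rectangle (area 108.00 mm²); the cube at (5, 9) is absent (z outside [13.5, 20]); the cylinder at (3, -3.5): section is a regular 8-gon, circumradius r=6.5 (area = (8/2)·6.500²·sin(360°/8) = 119.50 mm²); Taking the union: the regions partially overlap — summed areas 227.50 mm² minus the doubly-counted overlap 16.80 mm² gives 210.70 mm² — area = 210.70 mm². Overall, the cross-section is a single solid region. Net area = 210.70 mm².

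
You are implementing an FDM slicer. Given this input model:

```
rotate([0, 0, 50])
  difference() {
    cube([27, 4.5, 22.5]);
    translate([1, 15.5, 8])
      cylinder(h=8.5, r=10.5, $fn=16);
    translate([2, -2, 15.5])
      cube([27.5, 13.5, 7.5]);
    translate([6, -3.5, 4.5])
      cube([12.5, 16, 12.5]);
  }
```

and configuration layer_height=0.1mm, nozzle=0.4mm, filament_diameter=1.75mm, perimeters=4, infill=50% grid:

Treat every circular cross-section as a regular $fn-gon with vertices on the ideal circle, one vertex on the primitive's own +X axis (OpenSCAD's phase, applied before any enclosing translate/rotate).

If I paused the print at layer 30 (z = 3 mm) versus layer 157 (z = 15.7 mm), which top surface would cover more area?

layer 30 (z = 3 mm)

Layer 30 (z = 3): the cube (footprint 27×4.5) is included at this height (area 121.50 mm²); the cylinder at (1, 15.5) does not reach this height (z outside [8, 16.5]); the cube at (2, -2) is absent (z outside [15.5, 23]); the cube at (6, -3.5) is absent (z outside [4.5, 17]); Subtracting the remaining from the first: none of the subtracted shapes is present at this height, so the 27×4.5 cube is unchanged — area = 121.50 mm²; (whole slice rotated 50° about Z — lengths, areas and connectivity unchanged). So its area = 121.50 mm². Layer 157 (z = 15.7): the 27×4.5 cube contributes its full rectangle (area 121.50 mm²); the r=10.5 cylinder at (1, 15.5) gives a regular 16-gon of circumradius 10.5 (constant along its height) (area = (16/2)·10.500²·sin(360°/16) = 337.53 mm²); the cube at (2, -2) is present — its section is the full 27.5×13.5 rectangle (area 371.25 mm²); the cube at (6, -3.5) (footprint 12.5×16) is included at this height (area 200.00 mm²); Subtracting the remaining from the first: starting from the 27×4.5 cube (121.50 mm²), the r=10.5 cylinder at (1, 15.5) misses the remaining region (no effect); the 27.5×13.5 cube at (2, -2) partially overlaps it — only the 112.50 mm² overlap (of its 371.25 mm²) is removed, clipping the outline; the 12.5×16 cube at (6, -3.5) misses the remaining region (no effect) — area = 9.00 mm²; (rotated 50° about Z; rotation is an isometry so areas/perimeters/island counts are preserved). So its area = 9.00 mm². Layer 30 is larger (121.50 vs 9.00 mm²).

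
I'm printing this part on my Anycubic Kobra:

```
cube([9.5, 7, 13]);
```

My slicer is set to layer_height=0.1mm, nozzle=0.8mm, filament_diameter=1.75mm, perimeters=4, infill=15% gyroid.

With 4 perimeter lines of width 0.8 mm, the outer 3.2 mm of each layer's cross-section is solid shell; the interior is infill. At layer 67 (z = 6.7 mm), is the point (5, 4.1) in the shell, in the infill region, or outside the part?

At z = 6.7 mm: the cube is present — its section is the full 9.5×7 rectangle. Overall, the cross-section is a single solid region. The nearest boundary edge runs (9.50, 7.00)→(0.00, 7.00); distance from the point to it = 2.90 mm. The point is inside the cross-section, 2.90 mm from the nearest boundary — within the 3.2 mm shell band (4 × 0.8).

shell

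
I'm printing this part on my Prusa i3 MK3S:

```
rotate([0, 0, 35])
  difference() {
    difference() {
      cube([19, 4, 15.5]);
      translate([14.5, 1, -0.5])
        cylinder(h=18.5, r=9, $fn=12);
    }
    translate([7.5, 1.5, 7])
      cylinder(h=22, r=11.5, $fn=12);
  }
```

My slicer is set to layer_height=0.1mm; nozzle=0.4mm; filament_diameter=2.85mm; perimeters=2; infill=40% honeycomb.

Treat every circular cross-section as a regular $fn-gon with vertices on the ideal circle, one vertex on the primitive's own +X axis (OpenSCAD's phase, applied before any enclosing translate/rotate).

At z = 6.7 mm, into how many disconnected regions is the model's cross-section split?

1

At z = 6.7 mm: the cube (footprint 19×4) is included at this height; the r=9 cylinder at (14.5, 1) gives a regular 12-gon of circumradius 9 (constant along its height); Subtracting the remaining from the first: starting from the 19×4 cube, the r=9 cylinder at (14.5, 1) partially overlaps it — only the 52.66 mm² overlap (of its 243.00 mm²) is removed, clipping the outline — 1 connected region; the cylinder at (7.5, 1.5) is absent (z outside [7, 29]); Subtracting the remaining from the first: none of the subtracted shapes is present at this height, so the result so far is unchanged — 1 connected region; (rotated 35° about Z; rotation is an isometry so areas/perimeters/island counts are preserved). The result has 1 disconnected region.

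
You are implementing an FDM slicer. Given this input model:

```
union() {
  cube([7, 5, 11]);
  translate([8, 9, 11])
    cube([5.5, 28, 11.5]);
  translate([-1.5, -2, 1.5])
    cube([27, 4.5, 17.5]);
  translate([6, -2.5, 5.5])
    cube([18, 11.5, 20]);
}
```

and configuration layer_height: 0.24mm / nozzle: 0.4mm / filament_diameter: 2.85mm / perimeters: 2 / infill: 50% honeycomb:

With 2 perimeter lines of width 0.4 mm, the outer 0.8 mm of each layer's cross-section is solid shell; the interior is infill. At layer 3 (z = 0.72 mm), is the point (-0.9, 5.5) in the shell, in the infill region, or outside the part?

At z = 0.72 mm: the cube (footprint 7×5) is included at this height; the cube at (8, 9) is not intersected at this z (z outside [11, 22.5]); the cube at (-1.5, -2) does not reach this height (z outside [1.5, 19]); the cube at (6, -2.5) is absent (z outside [5.5, 25.5]); Taking the union: only the 7×5 cube is present, so the union is just that shape — 1 connected region. Overall, the cross-section is a single solid region. The nearest boundary edge runs (7.00, 5.00)→(0.00, 5.00); distance from the point to it = 1.03 mm. The point is not inside any of the regions above, so it lies outside the cross-section (1.03 mm from the nearest boundary).

outside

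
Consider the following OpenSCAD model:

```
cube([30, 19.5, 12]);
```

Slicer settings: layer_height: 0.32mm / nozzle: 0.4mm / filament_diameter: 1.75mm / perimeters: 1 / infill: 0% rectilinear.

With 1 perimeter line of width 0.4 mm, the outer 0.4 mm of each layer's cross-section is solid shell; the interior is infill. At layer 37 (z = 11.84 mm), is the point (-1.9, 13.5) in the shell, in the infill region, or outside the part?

outside

At z = 11.84 mm: the cube is present — its section is the full 30×19.5 rectangle. Overall, the cross-section is a single solid region. The nearest boundary edge runs (0.00, 19.50)→(0.00, 0.00); distance from the point to it = 1.90 mm. The point is not inside any of the regions above, so it lies outside the cross-section (1.90 mm from the nearest boundary).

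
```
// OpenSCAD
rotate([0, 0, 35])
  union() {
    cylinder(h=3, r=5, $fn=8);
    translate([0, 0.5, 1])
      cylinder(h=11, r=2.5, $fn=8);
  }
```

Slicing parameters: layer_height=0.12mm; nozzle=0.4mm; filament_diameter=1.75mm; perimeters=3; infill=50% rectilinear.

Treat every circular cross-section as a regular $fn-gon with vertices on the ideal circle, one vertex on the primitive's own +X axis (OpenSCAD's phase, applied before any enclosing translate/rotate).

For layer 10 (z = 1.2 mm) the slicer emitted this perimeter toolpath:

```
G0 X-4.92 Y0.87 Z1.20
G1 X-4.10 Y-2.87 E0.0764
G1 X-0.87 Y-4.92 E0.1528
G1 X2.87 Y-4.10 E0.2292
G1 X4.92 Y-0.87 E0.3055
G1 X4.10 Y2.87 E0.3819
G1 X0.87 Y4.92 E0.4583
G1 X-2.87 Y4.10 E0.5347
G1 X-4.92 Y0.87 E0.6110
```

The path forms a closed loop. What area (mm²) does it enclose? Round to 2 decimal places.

Apply the shoelace formula to the sequence of (X, Y) vertices; enclosed area = 70.72 mm².

70.72 mm²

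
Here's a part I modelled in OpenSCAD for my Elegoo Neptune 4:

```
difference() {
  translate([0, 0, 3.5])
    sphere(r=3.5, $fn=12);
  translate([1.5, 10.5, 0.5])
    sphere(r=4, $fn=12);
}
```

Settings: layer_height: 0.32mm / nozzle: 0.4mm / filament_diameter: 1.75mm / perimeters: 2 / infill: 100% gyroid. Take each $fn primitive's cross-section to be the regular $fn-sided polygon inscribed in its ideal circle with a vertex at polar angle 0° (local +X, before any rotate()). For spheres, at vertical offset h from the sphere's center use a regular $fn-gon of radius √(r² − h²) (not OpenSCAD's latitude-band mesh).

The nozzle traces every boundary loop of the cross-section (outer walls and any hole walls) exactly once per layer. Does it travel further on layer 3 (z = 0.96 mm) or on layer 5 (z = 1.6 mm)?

layer 5 (z = 1.6 mm)

Layer 3 (z = 0.96): the sphere: section is a regular 12-gon, circumradius = √(r²−h²) = √(3.5²−2.54²) = 2.408 (perimeter = 2·12·2.408·sin(180°/12) = 14.96 mm); the sphere at (1.5, 10.5): section is a regular 12-gon, circumradius = √(r²−h²) = √(4²−0.46²) = 3.973 (perimeter = 2·12·3.973·sin(180°/12) = 24.68 mm); Taking the first minus the rest: starting from the r=3.5 sphere, the r=4 sphere at (1.5, 10.5) misses the remaining region (no effect) — boundary = 14.96 mm. So its perimeter = 14.96 mm. Layer 5 (z = 1.6): the sphere: section is a regular 12-gon, circumradius = √(r²−h²) = √(3.5²−1.9²) = 2.939 (perimeter = 2·12·2.939·sin(180°/12) = 18.26 mm); the sphere at (1.5, 10.5): section is a regular 12-gon, circumradius = √(r²−h²) = √(4²−1.1²) = 3.846 (perimeter = 2·12·3.846·sin(180°/12) = 23.89 mm); Subtracting the remaining from the first: starting from the r=3.5 sphere, the r=4 sphere at (1.5, 10.5) misses the remaining region (no effect) — boundary = 18.26 mm. So its perimeter = 18.26 mm. Layer 5 is larger (18.26 vs 14.96 mm).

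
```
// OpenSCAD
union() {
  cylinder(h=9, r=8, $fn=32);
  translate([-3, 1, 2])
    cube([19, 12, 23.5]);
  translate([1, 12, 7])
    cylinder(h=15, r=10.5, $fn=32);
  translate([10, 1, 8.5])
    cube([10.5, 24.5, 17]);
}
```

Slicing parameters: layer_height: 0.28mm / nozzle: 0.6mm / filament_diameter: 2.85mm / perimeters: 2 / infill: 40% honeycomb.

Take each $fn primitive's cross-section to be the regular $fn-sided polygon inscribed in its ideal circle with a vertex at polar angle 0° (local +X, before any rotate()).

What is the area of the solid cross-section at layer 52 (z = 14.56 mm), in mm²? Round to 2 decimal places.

At z = 14.56 mm: the cylinder is not intersected at this z (z outside [0, 9]); the cube at (-3, 1) (footprint 19×12) is included at this height (area 228.00 mm²); the cylinder at (1, 12): section is a regular 32-gon, circumradius r=10.5 (area = (32/2)·10.500²·sin(360°/32) = 344.14 mm²); the 10.5×24.5 cube at (10, 1) contributes its full rectangle (area 257.25 mm²); Merging all regions: the regions partially overlap — summed areas 829.39 mm² minus the doubly-counted overlap 217.15 mm² gives 612.24 mm² — area = 612.24 mm². Overall, the cross-section is a single solid region. Net area = 612.24 mm².

612.24 mm²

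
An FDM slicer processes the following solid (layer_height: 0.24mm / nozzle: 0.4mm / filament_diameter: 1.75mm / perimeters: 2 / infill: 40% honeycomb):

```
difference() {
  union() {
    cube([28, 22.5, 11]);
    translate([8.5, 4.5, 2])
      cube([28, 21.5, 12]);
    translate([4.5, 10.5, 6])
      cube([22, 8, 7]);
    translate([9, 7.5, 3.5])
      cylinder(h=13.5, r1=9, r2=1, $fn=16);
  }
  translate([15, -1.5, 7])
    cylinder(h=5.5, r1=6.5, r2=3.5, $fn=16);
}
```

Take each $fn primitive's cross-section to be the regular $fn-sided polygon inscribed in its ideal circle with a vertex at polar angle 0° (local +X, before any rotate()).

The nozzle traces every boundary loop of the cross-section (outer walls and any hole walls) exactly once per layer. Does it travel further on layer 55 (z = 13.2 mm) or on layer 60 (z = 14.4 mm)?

Layer 55 (z = 13.2): the cube does not reach this height (z outside [0, 11]); the cube at (8.5, 4.5) is present — its section is the full 28×21.5 rectangle (perimeter 99.00 mm); the cube at (4.5, 10.5) is not intersected at this z (z outside [6, 13]); the cone at (9, 7.5) (r1=9→r2=1) has section circumradius 3.252 here — a regular 16-gon (perimeter = 2·16·3.252·sin(180°/16) = 20.30 mm); Taking the union: the regions partially overlap (shared area 19.13 mm²), so the edge portions inside another operand are dropped and the merged outline is re-measured after clipping — boundary = 102.01 mm; the cone at (15, -1.5) does not reach this height (z outside [7, 12.5]); Taking the first minus the rest: none of the subtracted shapes is present at this height, so the result so far is unchanged — boundary = 102.01 mm. So its perimeter = 102.01 mm. Layer 60 (z = 14.4): the cube does not reach this height (z outside [0, 11]); the cube at (8.5, 4.5) is not intersected at this z (z outside [2, 14]); the cube at (4.5, 10.5) does not reach this height (z outside [6, 13]); the cone at (9, 7.5): at t=0.807 of its height the radius interpolates to r₁+(r₂−r₁)t = 2.541, giving a regular 16-gon of that circumradius (perimeter = 2·16·2.541·sin(180°/16) = 15.86 mm); Combining (union): only the cone at (9, 7.5) is present, so the union is just that shape — boundary = 15.86 mm; the cone at (15, -1.5) is not intersected at this z (z outside [7, 12.5]); After the difference (first − rest): none of the subtracted shapes is present at this height, so the result so far is unchanged — boundary = 15.86 mm. So its perimeter = 15.86 mm. Layer 55 is larger (102.01 vs 15.86 mm).

layer 55 (z = 13.2 mm)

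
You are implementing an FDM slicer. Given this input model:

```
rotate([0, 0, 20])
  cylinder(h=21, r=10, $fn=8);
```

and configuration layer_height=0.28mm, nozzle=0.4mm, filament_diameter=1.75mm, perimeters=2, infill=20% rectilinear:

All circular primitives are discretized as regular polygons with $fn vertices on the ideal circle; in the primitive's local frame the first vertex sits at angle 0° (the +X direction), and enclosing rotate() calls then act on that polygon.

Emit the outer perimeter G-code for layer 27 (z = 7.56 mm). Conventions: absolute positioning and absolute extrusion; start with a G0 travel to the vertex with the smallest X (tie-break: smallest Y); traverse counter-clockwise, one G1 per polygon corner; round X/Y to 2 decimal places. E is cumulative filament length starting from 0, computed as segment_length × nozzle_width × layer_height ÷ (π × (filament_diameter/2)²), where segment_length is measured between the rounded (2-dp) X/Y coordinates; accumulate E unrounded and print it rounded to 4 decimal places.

G0 X-9.40 Y-3.42 Z7.56
G1 X-4.23 Y-9.06 E0.3563
G1 X3.42 Y-9.40 E0.7128
G1 X9.06 Y-4.23 E1.0691
G1 X9.40 Y3.42 E1.4257
G1 X4.23 Y9.06 E1.7819
G1 X-3.42 Y9.40 E2.1385
G1 X-9.06 Y4.23 E2.4948
G1 X-9.40 Y-3.42 E2.8513

At z = 7.56 mm: the cylinder: section is a regular 8-gon, circumradius r=10; (rotated 20° about Z; rotation is an isometry so areas/perimeters/island counts are preserved). The outline is a single polygon with 8 vertices. Extrusion per mm of travel: 0.4 × 0.28 / (π × 0.875²) = 0.046564. Accumulating E over each segment gives final E = 2.8513.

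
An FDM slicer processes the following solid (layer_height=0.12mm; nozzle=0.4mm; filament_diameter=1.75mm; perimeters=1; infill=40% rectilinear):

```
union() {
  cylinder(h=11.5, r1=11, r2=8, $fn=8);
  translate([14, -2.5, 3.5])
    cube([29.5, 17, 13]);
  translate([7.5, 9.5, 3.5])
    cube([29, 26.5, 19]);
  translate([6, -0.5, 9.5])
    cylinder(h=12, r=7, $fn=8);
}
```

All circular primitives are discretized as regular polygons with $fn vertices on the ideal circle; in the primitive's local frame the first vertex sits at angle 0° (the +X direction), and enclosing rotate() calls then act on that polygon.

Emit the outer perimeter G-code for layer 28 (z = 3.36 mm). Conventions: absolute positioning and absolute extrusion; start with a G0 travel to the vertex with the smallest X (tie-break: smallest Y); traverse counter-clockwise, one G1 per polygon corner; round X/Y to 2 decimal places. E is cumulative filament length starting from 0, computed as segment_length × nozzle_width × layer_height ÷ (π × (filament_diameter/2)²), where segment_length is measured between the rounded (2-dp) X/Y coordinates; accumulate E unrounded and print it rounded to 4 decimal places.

At z = 3.36 mm: the cone contributes a regular 8-gon of circumradius 10.123 (interpolated between r1=11 and r2=8 at t=0.292); the cube at (14, -2.5) is absent (z outside [3.5, 16.5]); the cube at (7.5, 9.5) is not intersected at this z (z outside [3.5, 22.5]); the cylinder at (6, -0.5) is not intersected at this z (z outside [9.5, 21.5]); Taking the union: only the cone is present, so the union is just that shape — 1 connected region. The outline is a single polygon with 8 vertices. Extrusion per mm of travel: 0.4 × 0.12 / (π × 0.875²) = 0.019956. Accumulating E over each segment gives final E = 1.2369.

G0 X-10.12 Y0.00 Z3.36
G1 X-7.16 Y-7.16 E0.1546
G1 X0.00 Y-10.12 E0.3092
G1 X7.16 Y-7.16 E0.4638
G1 X10.12 Y0.00 E0.6185
G1 X7.16 Y7.16 E0.7731
G1 X0.00 Y10.12 E0.9277
G1 X-7.16 Y7.16 E1.0823
G1 X-10.12 Y0.00 E1.2369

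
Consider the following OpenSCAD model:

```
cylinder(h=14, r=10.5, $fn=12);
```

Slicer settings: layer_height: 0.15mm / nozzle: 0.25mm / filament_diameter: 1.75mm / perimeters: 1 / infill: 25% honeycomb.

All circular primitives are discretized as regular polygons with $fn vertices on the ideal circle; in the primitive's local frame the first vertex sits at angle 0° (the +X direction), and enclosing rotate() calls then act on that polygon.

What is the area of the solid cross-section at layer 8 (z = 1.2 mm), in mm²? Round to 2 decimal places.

At z = 1.2 mm: the cylinder: section is a regular 12-gon, circumradius r=10.5 (area = (12/2)·10.500²·sin(360°/12) = 330.75 mm²). Overall, the cross-section is a single solid region. Net area = 330.75 mm².

330.75 mm²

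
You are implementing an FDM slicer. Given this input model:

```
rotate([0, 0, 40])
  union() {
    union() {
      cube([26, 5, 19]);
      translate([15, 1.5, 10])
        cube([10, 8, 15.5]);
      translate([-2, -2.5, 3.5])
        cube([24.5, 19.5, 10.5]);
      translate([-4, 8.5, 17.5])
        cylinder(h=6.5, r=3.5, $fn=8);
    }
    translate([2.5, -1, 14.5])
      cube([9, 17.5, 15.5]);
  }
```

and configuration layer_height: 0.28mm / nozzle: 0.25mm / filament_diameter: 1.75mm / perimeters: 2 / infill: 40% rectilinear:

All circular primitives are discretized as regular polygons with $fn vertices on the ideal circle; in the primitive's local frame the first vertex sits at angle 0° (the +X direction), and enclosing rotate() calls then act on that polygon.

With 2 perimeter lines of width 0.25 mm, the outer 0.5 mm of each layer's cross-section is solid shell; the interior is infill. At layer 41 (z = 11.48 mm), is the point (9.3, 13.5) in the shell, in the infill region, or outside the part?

infill

At z = 11.48 mm: the cube is present — its section is the full 26×5 rectangle; the cube at (15, 1.5) is present — its section is the full 10×8 rectangle; the cube at (-2, -2.5) (footprint 24.5×19.5) is included at this height; the cylinder at (-4, 8.5) is absent (z outside [17.5, 24]); Merging all regions: the regions partially overlap (shared area 181.25 mm²), so overlapping operands fuse into one piece — 1 connected region; the cube at (2.5, -1) is not intersected at this z (z outside [14.5, 30]); Taking the union: only the result so far is present, so the union is just that shape — 1 connected region; (whole slice rotated 40° about Z — lengths, areas and connectivity unchanged). Overall, the cross-section is a single solid region. Undo the 40° rotation: the query point maps to (15.802, 4.364) in the un-rotated model frame. The nearest boundary edge runs (22.50, -2.50)→(-2.00, -2.50); distance from the point to it = 6.86 mm. The point is inside the cross-section and 6.86 mm from the nearest boundary — more than the 0.5 mm shell width (2 × 0.25), so it's in the infill interior.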